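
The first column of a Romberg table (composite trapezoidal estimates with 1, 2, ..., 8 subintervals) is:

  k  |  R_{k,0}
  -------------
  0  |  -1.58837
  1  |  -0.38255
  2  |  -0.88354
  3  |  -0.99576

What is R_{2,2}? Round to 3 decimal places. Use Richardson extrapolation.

Richardson extrapolation on the trapezoidal column (denominator 4−1=3):
R_{1,1} = (4·(-0.38255) − (-1.58837)) / 3 = 0.01939
R_{2,1} = (4·(-0.88354) − (-0.38255)) / 3 = -1.05054
R_{2,2} = (16·(-1.05054) − 0.01939) / 15 = -1.12187

-1.122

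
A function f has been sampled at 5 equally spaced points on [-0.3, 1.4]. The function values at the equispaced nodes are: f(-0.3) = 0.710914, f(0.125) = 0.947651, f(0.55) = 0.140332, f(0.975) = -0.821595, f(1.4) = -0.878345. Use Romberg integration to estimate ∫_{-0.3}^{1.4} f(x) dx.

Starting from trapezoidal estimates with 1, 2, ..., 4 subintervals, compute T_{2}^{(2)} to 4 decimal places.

T_{0}^{(0)} (trapezoid, 1 panel, h=1.7000): -0.142316
T_{1}^{(0)} (trapezoid, 2 panels, h=0.8500): 0.048124
T_{2}^{(0)} (trapezoid, 4 panels, h=0.4250): 0.077636
T_{1}^{(1)} = 0.048124 + (0.048124 − (-0.142316))/3 = 0.111604
T_{2}^{(1)} = 0.077636 + (0.077636 − 0.048124)/3 = 0.087473
T_{2}^{(2)} = 0.087473 + (0.087473 − 0.111604)/15 = 0.085864

0.0859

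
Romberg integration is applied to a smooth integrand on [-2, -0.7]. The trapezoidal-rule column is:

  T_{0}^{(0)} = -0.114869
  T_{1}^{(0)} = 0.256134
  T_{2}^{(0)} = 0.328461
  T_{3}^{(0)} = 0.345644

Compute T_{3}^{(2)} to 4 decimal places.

Richardson extrapolation on the trapezoidal column (denominator 4−1=3):
T_{2}^{(1)} = (4·0.328461 − 0.256134) / 3 = 0.352570
T_{3}^{(1)} = 0.345644 + (0.345644 − 0.328461)/3 = 0.351372
T_{3}^{(2)} = 0.351372 + (0.351372 − 0.352570)/15 = 0.351292

0.3513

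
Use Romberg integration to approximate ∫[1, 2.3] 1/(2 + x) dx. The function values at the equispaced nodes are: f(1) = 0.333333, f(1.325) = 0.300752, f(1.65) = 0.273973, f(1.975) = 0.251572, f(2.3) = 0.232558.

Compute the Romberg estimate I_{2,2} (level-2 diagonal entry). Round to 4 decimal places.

I_{0,0} (trapezoid, 1 panel, h=1.3000): 0.367829
I_{1,0} (trapezoid, 2 panels, h=0.6500): 0.361997
I_{2,0} (trapezoid, 4 panels, h=0.3250): 0.360504
I_{1,1} = 0.361997 + (0.361997 − 0.367829)/3 = 0.360053
I_{2,1} = 0.360504 + (0.360504 − 0.361997)/3 = 0.360006
I_{2,2} = 0.360006 + (0.360006 − 0.360053)/15 = 0.360003

0.3600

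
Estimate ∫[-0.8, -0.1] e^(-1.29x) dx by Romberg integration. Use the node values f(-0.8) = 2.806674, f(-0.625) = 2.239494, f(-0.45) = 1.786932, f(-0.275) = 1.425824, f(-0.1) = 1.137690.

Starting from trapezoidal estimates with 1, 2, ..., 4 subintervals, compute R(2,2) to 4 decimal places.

1.2938

R(0,0) (trapezoid, 1 panel, h=0.7000): 1.380527
R(1,0) (trapezoid, 2 panels, h=0.3500): 1.315690
R(2,0) (trapezoid, 4 panels, h=0.1750): 1.299276
R(1,1) = 1.315690 + (1.315690 − 1.380527)/3 = 1.294078
R(2,1) = 1.299276 + (1.299276 − 1.315690)/3 = 1.293805
R(2,2) = 1.293805 + (1.293805 − 1.294078)/15 = 1.293787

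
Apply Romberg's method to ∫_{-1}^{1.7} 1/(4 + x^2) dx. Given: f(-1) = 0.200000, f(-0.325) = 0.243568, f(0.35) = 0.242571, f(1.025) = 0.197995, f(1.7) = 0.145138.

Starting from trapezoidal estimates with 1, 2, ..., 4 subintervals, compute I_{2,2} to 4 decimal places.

0.5837

I_{0,0} (trapezoid, 1 panel, h=2.7000): 0.465936
I_{1,0} (trapezoid, 2 panels, h=1.3500): 0.560439
I_{2,0} (trapezoid, 4 panels, h=0.6750): 0.578275
I_{1,1} = 0.560439 + (0.560439 − 0.465936)/3 = 0.591940
I_{2,1} = 0.578275 + (0.578275 − 0.560439)/3 = 0.584220
I_{2,2} = 0.584220 + (0.584220 − 0.591940)/15 = 0.583705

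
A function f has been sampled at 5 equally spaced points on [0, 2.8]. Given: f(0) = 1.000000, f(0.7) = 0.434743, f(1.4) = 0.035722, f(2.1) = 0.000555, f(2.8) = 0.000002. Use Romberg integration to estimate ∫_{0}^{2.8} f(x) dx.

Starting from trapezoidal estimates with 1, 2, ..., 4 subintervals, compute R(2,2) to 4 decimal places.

0.6645

R(0,0) (trapezoid, 1 panel, h=2.8000): 1.400003
R(1,0) (trapezoid, 2 panels, h=1.4000): 0.750012
R(2,0) (trapezoid, 4 panels, h=0.7000): 0.679715
R(1,1) = 0.750012 + (0.750012 − 1.400003)/3 = 0.533348
R(2,1) = 0.679715 + (0.679715 − 0.750012)/3 = 0.656283
R(2,2) = 0.656283 + (0.656283 − 0.533348)/15 = 0.664479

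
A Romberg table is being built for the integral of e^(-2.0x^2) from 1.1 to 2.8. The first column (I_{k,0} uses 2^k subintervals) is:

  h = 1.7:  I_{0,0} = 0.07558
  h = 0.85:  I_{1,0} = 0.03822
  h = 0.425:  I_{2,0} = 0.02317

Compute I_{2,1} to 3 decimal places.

0.018

I_{2,1} = (4·0.02317 − 0.03822) / 3 = 0.01815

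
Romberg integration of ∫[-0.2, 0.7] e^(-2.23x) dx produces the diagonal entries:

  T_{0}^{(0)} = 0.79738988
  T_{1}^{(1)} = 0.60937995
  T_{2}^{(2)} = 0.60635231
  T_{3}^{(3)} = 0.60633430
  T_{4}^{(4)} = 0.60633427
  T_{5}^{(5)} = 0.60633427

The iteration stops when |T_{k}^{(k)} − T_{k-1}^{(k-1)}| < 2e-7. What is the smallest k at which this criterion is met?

|T_{1}^{(1)} − T_{0}^{(0)}| = 0.18800993 ≥ 2e-7
|T_{2}^{(2)} − T_{1}^{(1)}| = 0.00302764 ≥ 2e-7
|T_{3}^{(3)} − T_{2}^{(2)}| = 0.00001801 ≥ 2e-7
|T_{4}^{(4)} − T_{3}^{(3)}| = 0.00000003 < 2e-7

k = 4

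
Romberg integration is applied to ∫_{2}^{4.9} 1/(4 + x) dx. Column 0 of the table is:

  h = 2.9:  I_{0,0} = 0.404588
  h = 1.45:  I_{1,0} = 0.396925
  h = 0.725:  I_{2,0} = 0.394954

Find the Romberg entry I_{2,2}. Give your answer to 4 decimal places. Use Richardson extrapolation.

0.3943

I_{1,1} = (4·0.396925 − 0.404588) / 3 = 0.394371
I_{2,1} = (4·0.394954 − 0.396925) / 3 = 0.394297
I_{2,2} = 0.394297 + (0.394297 − 0.394371)/15 = 0.394292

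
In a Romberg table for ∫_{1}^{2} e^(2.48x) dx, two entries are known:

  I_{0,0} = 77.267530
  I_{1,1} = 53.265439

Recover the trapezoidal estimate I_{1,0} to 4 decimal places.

59.2660

From I_{1,1} = (4·I_{1,0} − I_{0,0})/3, solve for I_{1,0}:
4·I_{1,0} = 3·53.265439 + 77.267530 = 237.063847
I_{1,0} = 59.265962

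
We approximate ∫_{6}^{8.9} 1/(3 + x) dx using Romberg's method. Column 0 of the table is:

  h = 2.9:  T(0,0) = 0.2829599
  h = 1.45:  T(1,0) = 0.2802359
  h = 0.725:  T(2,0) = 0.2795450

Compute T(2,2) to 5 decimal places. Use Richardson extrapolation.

Richardson extrapolation on the trapezoidal column (denominator 4−1=3):
T(1,1) = 0.2802359 + (0.2802359 − 0.2829599)/3 = 0.2793279
T(2,1) = 0.2795450 + (0.2795450 − 0.2802359)/3 = 0.2793147
T(2,2) = (16·0.2793147 − 0.2793279) / 15 = 0.2793138

0.27931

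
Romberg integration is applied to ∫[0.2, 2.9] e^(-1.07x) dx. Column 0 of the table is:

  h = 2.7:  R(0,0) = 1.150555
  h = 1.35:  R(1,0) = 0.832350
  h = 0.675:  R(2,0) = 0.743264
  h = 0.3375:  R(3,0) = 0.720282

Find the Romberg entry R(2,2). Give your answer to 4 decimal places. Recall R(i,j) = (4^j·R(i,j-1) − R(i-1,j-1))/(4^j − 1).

0.7127

R(1,1) = 0.832350 + (0.832350 − 1.150555)/3 = 0.726282
R(2,1) = 0.743264 + (0.743264 − 0.832350)/3 = 0.713569
R(2,2) = (16·0.713569 − 0.726282) / 15 = 0.712721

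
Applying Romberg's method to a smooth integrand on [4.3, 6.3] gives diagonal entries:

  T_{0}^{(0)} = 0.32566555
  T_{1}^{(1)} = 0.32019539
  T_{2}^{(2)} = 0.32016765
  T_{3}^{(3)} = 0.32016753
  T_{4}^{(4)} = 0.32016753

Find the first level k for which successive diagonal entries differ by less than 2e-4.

|T_{1}^{(1)} − T_{0}^{(0)}| = 0.00547016 ≥ 2e-4
|T_{2}^{(2)} − T_{1}^{(1)}| = 0.00002774 < 2e-4

k = 2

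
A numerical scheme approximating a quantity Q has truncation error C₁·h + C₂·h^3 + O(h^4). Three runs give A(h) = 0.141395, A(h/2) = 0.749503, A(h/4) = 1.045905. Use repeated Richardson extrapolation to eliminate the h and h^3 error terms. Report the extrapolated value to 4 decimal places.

First eliminate the h term (factor 2^1 = 2):
  B₁ = (2·0.749503 − 0.141395)/1 = 1.357611
  B₂ = (2·1.045905 − 0.749503)/1 = 1.342307
Then eliminate the h^3 term (factor 2^3 = 8):
  (8·1.342307 − 1.357611)/7 = 1.340121

1.3401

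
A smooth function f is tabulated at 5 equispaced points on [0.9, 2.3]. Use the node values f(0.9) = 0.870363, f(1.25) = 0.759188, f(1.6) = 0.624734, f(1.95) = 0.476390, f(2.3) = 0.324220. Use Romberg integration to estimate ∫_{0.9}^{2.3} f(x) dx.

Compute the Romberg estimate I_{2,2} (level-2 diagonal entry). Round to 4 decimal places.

I_{0,0} (trapezoid, 1 panel, h=1.4000): 0.836208
I_{1,0} (trapezoid, 2 panels, h=0.7000): 0.855418
I_{2,0} (trapezoid, 4 panels, h=0.3500): 0.860161
I_{1,1} = 0.855418 + (0.855418 − 0.836208)/3 = 0.861821
I_{2,1} = 0.860161 + (0.860161 − 0.855418)/3 = 0.861742
I_{2,2} = 0.861742 + (0.861742 − 0.861821)/15 = 0.861737

0.8617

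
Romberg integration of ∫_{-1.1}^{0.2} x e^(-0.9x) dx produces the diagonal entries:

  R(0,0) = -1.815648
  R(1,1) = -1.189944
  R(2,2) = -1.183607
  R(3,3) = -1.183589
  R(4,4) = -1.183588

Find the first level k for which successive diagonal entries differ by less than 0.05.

k = 2

|R(1,1) − R(0,0)| = 0.625704 ≥ 0.05
|R(2,2) − R(1,1)| = 0.006337 < 0.05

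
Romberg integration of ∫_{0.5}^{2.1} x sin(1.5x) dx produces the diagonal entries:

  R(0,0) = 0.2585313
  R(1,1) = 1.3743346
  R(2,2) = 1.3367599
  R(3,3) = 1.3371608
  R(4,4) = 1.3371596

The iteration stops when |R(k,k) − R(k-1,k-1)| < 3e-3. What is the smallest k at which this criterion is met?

k = 3

|R(1,1) − R(0,0)| = 1.1158033 ≥ 3e-3
|R(2,2) − R(1,1)| = 0.0375747 ≥ 3e-3
|R(3,3) − R(2,2)| = 0.0004009 < 3e-3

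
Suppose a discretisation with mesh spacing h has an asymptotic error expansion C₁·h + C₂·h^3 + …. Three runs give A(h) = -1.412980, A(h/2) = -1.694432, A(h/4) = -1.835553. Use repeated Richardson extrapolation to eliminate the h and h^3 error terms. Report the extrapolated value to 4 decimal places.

-1.9768

First eliminate the h term (factor 2^1 = 2):
  B₁ = (2·(-1.694432) − (-1.412980))/1 = -1.975884
  B₂ = (2·(-1.835553) − (-1.694432))/1 = -1.976674
Then eliminate the h^3 term (factor 2^3 = 8):
  (8·(-1.976674) − (-1.975884))/7 = -1.976787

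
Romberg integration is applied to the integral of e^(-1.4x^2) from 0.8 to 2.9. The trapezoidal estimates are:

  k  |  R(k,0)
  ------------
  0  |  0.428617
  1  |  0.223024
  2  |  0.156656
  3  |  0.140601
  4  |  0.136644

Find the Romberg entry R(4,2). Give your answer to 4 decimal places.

0.1353

Richardson extrapolation on the trapezoidal column (denominator 4−1=3):
R(3,1) = 0.140601 + (0.140601 − 0.156656)/3 = 0.135249
R(4,1) = (4·0.136644 − 0.140601) / 3 = 0.135325
R(4,2) = (16·0.135325 − 0.135249) / 15 = 0.135330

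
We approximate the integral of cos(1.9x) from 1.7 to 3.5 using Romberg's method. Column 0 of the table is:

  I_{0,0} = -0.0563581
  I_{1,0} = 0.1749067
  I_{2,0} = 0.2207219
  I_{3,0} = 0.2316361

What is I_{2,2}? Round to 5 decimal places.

Richardson extrapolation on the trapezoidal column (denominator 4−1=3):
I_{1,1} = 0.1749067 + (0.1749067 − (-0.0563581))/3 = 0.2519950
I_{2,1} = (4·0.2207219 − 0.1749067) / 3 = 0.2359936
I_{2,2} = (16·0.2359936 − 0.2519950) / 15 = 0.2349268

0.23493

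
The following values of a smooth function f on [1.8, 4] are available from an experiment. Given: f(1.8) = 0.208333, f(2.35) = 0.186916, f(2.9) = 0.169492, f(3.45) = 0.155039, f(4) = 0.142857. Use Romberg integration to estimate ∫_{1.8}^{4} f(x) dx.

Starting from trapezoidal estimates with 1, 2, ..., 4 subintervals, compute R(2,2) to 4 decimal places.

0.3773

R(0,0) (trapezoid, 1 panel, h=2.2000): 0.386309
R(1,0) (trapezoid, 2 panels, h=1.1000): 0.379596
R(2,0) (trapezoid, 4 panels, h=0.5500): 0.377873
R(1,1) = 0.379596 + (0.379596 − 0.386309)/3 = 0.377358
R(2,1) = 0.377873 + (0.377873 − 0.379596)/3 = 0.377299
R(2,2) = 0.377299 + (0.377299 − 0.377358)/15 = 0.377295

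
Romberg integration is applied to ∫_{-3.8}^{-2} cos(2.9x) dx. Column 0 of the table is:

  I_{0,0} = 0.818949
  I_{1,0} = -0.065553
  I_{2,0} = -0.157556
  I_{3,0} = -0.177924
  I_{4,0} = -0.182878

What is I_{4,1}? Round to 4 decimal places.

Richardson extrapolation on the trapezoidal column (denominator 4−1=3):
I_{4,1} = (4·(-0.182878) − (-0.177924)) / 3 = -0.184529

-0.1845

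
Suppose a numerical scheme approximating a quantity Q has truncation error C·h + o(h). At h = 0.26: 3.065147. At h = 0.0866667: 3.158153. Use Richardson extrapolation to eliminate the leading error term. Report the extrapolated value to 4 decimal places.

3.2047

The leading error scales as h; refining by a factor of 3 reduces it by 3^1 = 3.
Extrapolated value = (3·A(h/3) − A(h)) / (3 − 1)
= (3·3.158153 − 3.065147) / 2
= 6.409312 / 2 = 3.204656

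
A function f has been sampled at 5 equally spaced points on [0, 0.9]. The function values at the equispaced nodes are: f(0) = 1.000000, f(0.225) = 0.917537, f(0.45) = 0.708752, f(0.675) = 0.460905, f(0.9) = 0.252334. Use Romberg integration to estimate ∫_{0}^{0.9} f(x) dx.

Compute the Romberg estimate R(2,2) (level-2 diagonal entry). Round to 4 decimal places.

0.6138

R(0,0) (trapezoid, 1 panel, h=0.9000): 0.563550
R(1,0) (trapezoid, 2 panels, h=0.4500): 0.600714
R(2,0) (trapezoid, 4 panels, h=0.2250): 0.610506
R(1,1) = 0.600714 + (0.600714 − 0.563550)/3 = 0.613102
R(2,1) = 0.610506 + (0.610506 − 0.600714)/3 = 0.613770
R(2,2) = 0.613770 + (0.613770 − 0.613102)/15 = 0.613815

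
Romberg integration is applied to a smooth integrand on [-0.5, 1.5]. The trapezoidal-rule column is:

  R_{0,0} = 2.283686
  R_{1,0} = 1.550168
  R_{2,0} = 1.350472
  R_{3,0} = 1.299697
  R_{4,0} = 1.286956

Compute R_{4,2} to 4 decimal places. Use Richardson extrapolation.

Richardson extrapolation on the trapezoidal column (denominator 4−1=3):
R_{3,1} = 1.299697 + (1.299697 − 1.350472)/3 = 1.282772
R_{4,1} = (4·1.286956 − 1.299697) / 3 = 1.282709
R_{4,2} = 1.282709 + (1.282709 − 1.282772)/15 = 1.282705

1.2827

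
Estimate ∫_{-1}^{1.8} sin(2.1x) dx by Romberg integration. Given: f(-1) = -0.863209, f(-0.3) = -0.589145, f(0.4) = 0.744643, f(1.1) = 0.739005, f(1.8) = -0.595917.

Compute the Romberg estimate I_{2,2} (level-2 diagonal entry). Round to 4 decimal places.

0.1094

I_{0,0} (trapezoid, 1 panel, h=2.8000): -2.042776
I_{1,0} (trapezoid, 2 panels, h=1.4000): 0.021112
I_{2,0} (trapezoid, 4 panels, h=0.7000): 0.115458
I_{1,1} = 0.021112 + (0.021112 − (-2.042776))/3 = 0.709075
I_{2,1} = 0.115458 + (0.115458 − 0.021112)/3 = 0.146907
I_{2,2} = 0.146907 + (0.146907 − 0.709075)/15 = 0.109429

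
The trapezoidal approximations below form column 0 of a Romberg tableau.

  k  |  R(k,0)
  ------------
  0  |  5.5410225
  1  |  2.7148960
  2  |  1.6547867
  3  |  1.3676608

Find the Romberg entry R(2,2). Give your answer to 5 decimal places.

Richardson extrapolation on the trapezoidal column (denominator 4−1=3):
R(1,1) = (4·2.7148960 − 5.5410225) / 3 = 1.7728538
R(2,1) = 1.6547867 + (1.6547867 − 2.7148960)/3 = 1.3014169
R(2,2) = 1.3014169 + (1.3014169 − 1.7728538)/15 = 1.2699878
(Column j=1 coincides with Simpson's rule on the same nodes.)

1.26999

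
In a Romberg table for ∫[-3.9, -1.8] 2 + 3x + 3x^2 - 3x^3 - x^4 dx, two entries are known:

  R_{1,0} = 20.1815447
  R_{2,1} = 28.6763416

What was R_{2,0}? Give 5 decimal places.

26.55264

From R_{2,1} = (4·R_{2,0} − R_{1,0})/3, solve for R_{2,0}:
4·R_{2,0} = 3·28.6763416 + 20.1815447 = 106.2105695
R_{2,0} = 26.5526424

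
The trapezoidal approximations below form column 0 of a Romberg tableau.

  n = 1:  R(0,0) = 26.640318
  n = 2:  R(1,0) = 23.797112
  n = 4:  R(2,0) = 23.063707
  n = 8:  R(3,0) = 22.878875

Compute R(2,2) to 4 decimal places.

22.8172

R(1,1) = (4·23.797112 − 26.640318) / 3 = 22.849377
R(2,1) = (4·23.063707 − 23.797112) / 3 = 22.819239
R(2,2) = 22.819239 + (22.819239 − 22.849377)/15 = 22.817230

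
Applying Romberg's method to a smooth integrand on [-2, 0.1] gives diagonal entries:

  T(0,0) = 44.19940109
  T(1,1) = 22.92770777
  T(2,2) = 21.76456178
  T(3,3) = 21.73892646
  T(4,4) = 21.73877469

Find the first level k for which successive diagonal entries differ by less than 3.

k = 2

|T(1,1) − T(0,0)| = 21.27169332 ≥ 3
|T(2,2) − T(1,1)| = 1.16314599 < 3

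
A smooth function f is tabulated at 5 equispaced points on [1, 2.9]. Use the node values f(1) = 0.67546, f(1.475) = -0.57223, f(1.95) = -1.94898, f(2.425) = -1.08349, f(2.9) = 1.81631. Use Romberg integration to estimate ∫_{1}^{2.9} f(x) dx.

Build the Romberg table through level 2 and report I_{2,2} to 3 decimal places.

I_{0,0} (trapezoid, 1 panel, h=1.9000): 2.36718
I_{1,0} (trapezoid, 2 panels, h=0.9500): -0.66794
I_{2,0} (trapezoid, 4 panels, h=0.4750): -1.12044
I_{1,1} = -0.66794 + (-0.66794 − 2.36718)/3 = -1.67965
I_{2,1} = -1.12044 + (-1.12044 − (-0.66794))/3 = -1.27127
I_{2,2} = -1.27127 + (-1.27127 − (-1.67965))/15 = -1.24404

-1.244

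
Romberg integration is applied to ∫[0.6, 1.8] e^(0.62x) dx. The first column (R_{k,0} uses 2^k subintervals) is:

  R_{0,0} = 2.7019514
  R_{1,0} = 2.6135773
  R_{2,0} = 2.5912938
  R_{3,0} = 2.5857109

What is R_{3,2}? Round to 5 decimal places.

Richardson extrapolation on the trapezoidal column (denominator 4−1=3):
R_{2,1} = (4·2.5912938 − 2.6135773) / 3 = 2.5838660
R_{3,1} = 2.5857109 + (2.5857109 − 2.5912938)/3 = 2.5838499
R_{3,2} = 2.5838499 + (2.5838499 − 2.5838660)/15 = 2.5838488

2.58385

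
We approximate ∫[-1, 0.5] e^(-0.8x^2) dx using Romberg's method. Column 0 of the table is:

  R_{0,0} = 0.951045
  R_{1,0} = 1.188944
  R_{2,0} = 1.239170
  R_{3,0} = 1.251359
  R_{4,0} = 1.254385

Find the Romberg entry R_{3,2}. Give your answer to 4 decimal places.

1.2554

Richardson extrapolation on the trapezoidal column (denominator 4−1=3):
R_{2,1} = (4·1.239170 − 1.188944) / 3 = 1.255912
R_{3,1} = 1.251359 + (1.251359 − 1.239170)/3 = 1.255422
R_{3,2} = (16·1.255422 − 1.255912) / 15 = 1.255389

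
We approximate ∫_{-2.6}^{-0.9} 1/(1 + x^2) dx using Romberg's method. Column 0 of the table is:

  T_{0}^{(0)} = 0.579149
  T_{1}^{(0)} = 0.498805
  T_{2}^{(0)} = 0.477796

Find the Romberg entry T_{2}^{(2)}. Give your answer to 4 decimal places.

0.4707

Richardson extrapolation on the trapezoidal column (denominator 4−1=3):
T_{1}^{(1)} = (4·0.498805 − 0.579149) / 3 = 0.472024
T_{2}^{(1)} = (4·0.477796 − 0.498805) / 3 = 0.470793
T_{2}^{(2)} = (16·0.470793 − 0.472024) / 15 = 0.470711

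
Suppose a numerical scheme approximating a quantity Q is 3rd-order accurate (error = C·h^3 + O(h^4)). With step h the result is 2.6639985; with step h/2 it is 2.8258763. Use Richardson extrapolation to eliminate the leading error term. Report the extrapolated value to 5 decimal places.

Extrapolated value = (8·A(h/2) − A(h)) / (8 − 1)
= (8·2.8258763 − 2.6639985) / 7
= 19.9430119 / 7 = 2.8490017

2.84900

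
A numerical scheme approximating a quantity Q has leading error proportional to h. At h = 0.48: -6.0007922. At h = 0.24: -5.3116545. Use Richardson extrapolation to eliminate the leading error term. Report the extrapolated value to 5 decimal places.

-4.62252

Extrapolated value = (2·A(h/2) − A(h)) / (2 − 1)
= (2·(-5.3116545) − (-6.0007922)) / 1
= -4.6225168 / 1 = -4.6225168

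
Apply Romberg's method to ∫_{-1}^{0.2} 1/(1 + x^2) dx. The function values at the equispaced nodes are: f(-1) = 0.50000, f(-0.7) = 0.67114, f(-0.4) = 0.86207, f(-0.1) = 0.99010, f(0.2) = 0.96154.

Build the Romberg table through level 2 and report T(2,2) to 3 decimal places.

0.983

T(0,0) (trapezoid, 1 panel, h=1.2000): 0.87692
T(1,0) (trapezoid, 2 panels, h=0.6000): 0.95570
T(2,0) (trapezoid, 4 panels, h=0.3000): 0.97622
T(1,1) = 0.95570 + (0.95570 − 0.87692)/3 = 0.98196
T(2,1) = 0.97622 + (0.97622 − 0.95570)/3 = 0.98306
T(2,2) = 0.98306 + (0.98306 − 0.98196)/15 = 0.98313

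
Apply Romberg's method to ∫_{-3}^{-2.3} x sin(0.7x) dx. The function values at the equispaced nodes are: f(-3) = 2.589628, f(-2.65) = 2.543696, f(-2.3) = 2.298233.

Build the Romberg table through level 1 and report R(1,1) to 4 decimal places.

1.7573

R(0,0) (trapezoid, 1 panel, h=0.7000): 1.710751
R(1,0) (trapezoid, 2 panels, h=0.3500): 1.745669
R(1,1) = 1.745669 + (1.745669 − 1.710751)/3 = 1.757308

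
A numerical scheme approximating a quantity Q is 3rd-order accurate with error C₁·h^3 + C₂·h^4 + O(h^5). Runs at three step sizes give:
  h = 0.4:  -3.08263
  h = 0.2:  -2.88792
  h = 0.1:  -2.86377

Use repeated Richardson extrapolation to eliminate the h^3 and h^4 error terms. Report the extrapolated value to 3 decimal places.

First eliminate the h^3 term (factor 2^3 = 8):
  B₁ = (8·(-2.88792) − (-3.08263))/7 = -2.86010
  B₂ = (8·(-2.86377) − (-2.88792))/7 = -2.86032
Then eliminate the h^4 term (factor 2^4 = 16):
  (16·(-2.86032) − (-2.86010))/15 = -2.86033

-2.860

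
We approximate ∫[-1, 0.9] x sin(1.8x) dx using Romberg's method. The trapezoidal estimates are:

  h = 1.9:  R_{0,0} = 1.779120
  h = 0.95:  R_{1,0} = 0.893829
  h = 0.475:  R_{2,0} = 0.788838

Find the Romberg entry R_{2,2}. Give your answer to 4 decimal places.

0.7642

R_{1,1} = (4·0.893829 − 1.779120) / 3 = 0.598732
R_{2,1} = 0.788838 + (0.788838 − 0.893829)/3 = 0.753841
R_{2,2} = (16·0.753841 − 0.598732) / 15 = 0.764182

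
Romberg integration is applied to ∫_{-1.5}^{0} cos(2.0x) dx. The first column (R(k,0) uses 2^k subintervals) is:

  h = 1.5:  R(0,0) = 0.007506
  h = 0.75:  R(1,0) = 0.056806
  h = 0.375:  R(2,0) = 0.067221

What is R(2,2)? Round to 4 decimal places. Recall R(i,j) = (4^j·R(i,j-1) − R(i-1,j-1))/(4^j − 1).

0.0705

Richardson extrapolation on the trapezoidal column (denominator 4−1=3):
R(1,1) = 0.056806 + (0.056806 − 0.007506)/3 = 0.073239
R(2,1) = (4·0.067221 − 0.056806) / 3 = 0.070693
R(2,2) = 0.070693 + (0.070693 − 0.073239)/15 = 0.070523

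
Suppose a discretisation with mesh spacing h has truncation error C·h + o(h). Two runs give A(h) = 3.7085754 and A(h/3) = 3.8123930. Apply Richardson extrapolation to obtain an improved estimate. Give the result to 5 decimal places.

Extrapolated value = (3·A(h/3) − A(h)) / (3 − 1)
= (3·3.8123930 − 3.7085754) / 2
= 7.7286036 / 2 = 3.8643018

3.86430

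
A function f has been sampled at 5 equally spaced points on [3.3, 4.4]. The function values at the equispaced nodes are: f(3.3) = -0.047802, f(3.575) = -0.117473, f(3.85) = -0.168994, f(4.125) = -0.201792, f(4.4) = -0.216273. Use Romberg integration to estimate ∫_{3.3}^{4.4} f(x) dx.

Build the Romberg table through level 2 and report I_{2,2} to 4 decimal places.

-0.1722

I_{0,0} (trapezoid, 1 panel, h=1.1000): -0.145241
I_{1,0} (trapezoid, 2 panels, h=0.5500): -0.165567
I_{2,0} (trapezoid, 4 panels, h=0.2750): -0.170582
I_{1,1} = -0.165567 + (-0.165567 − (-0.145241))/3 = -0.172342
I_{2,1} = -0.170582 + (-0.170582 − (-0.165567))/3 = -0.172254
I_{2,2} = -0.172254 + (-0.172254 − (-0.172342))/15 = -0.172248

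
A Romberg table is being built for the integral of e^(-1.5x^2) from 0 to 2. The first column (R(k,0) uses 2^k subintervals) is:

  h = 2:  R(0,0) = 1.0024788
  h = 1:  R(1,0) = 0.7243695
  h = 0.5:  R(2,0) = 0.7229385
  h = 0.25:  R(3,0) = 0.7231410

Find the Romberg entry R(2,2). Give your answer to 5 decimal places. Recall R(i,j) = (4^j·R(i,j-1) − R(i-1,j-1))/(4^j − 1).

R(1,1) = (4·0.7243695 − 1.0024788) / 3 = 0.6316664
R(2,1) = 0.7229385 + (0.7229385 − 0.7243695)/3 = 0.7224615
R(2,2) = (16·0.7224615 − 0.6316664) / 15 = 0.7285145

0.72851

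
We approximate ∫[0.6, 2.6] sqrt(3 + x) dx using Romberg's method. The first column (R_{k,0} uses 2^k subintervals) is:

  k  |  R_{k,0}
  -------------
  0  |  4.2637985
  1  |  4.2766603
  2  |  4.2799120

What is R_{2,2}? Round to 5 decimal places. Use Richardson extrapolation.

Richardson extrapolation on the trapezoidal column (denominator 4−1=3):
R_{1,1} = 4.2766603 + (4.2766603 − 4.2637985)/3 = 4.2809476
R_{2,1} = 4.2799120 + (4.2799120 − 4.2766603)/3 = 4.2809959
R_{2,2} = (16·4.2809959 − 4.2809476) / 15 = 4.2809991

4.28100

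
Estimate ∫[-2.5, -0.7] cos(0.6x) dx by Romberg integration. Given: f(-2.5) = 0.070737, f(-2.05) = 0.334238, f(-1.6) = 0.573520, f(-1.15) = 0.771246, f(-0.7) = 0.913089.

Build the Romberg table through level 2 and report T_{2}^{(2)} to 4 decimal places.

0.9829

T_{0}^{(0)} (trapezoid, 1 panel, h=1.8000): 0.885443
T_{1}^{(0)} (trapezoid, 2 panels, h=0.9000): 0.958890
T_{2}^{(0)} (trapezoid, 4 panels, h=0.4500): 0.976913
T_{1}^{(1)} = 0.958890 + (0.958890 − 0.885443)/3 = 0.983372
T_{2}^{(1)} = 0.976913 + (0.976913 − 0.958890)/3 = 0.982921
T_{2}^{(2)} = 0.982921 + (0.982921 − 0.983372)/15 = 0.982891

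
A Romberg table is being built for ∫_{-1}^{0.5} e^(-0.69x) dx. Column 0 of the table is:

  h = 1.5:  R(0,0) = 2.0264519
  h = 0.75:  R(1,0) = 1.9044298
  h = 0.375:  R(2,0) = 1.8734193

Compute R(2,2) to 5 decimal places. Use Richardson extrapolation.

R(1,1) = (4·1.9044298 − 2.0264519) / 3 = 1.8637558
R(2,1) = 1.8734193 + (1.8734193 − 1.9044298)/3 = 1.8630825
R(2,2) = 1.8630825 + (1.8630825 − 1.8637558)/15 = 1.8630376

1.86304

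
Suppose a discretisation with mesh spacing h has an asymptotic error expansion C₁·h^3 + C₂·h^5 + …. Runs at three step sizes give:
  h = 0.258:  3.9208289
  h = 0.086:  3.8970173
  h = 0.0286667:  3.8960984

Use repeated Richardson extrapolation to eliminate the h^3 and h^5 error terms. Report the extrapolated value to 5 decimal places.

First eliminate the h^3 term (factor 3^3 = 27):
  B₁ = (27·3.8970173 − 3.9208289)/26 = 3.8961015
  B₂ = (27·3.8960984 − 3.8970173)/26 = 3.8960631
Then eliminate the h^5 term (factor 3^5 = 243):
  (243·3.8960631 − 3.8961015)/242 = 3.8960629

3.89606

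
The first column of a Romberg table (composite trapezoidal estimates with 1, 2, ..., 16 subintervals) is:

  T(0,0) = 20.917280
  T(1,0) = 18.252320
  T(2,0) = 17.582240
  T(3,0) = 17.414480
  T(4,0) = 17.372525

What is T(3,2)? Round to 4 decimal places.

T(2,1) = (4·17.582240 − 18.252320) / 3 = 17.358880
T(3,1) = (4·17.414480 − 17.582240) / 3 = 17.358560
T(3,2) = (16·17.358560 − 17.358880) / 15 = 17.358539

17.3585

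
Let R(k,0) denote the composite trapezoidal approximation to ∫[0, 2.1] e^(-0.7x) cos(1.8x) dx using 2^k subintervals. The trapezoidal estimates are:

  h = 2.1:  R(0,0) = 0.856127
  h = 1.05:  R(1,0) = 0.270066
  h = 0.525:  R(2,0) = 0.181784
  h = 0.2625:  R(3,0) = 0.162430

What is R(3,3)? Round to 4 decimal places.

R(1,1) = 0.270066 + (0.270066 − 0.856127)/3 = 0.074712
R(2,1) = (4·0.181784 − 0.270066) / 3 = 0.152357
R(3,1) = (4·0.162430 − 0.181784) / 3 = 0.155979
R(2,2) = (16·0.152357 − 0.074712) / 15 = 0.157533
R(3,2) = 0.155979 + (0.155979 − 0.152357)/15 = 0.156220
R(3,3) = 0.156220 + (0.156220 − 0.157533)/63 = 0.156199

0.1562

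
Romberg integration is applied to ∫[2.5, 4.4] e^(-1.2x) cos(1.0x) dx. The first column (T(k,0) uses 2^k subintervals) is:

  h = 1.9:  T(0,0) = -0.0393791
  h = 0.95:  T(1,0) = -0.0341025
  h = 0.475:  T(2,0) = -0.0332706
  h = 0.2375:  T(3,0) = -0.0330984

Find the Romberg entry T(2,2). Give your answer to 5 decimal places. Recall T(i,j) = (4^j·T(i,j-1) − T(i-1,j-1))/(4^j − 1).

-0.03304

Richardson extrapolation on the trapezoidal column (denominator 4−1=3):
T(1,1) = -0.0341025 + (-0.0341025 − (-0.0393791))/3 = -0.0323436
T(2,1) = -0.0332706 + (-0.0332706 − (-0.0341025))/3 = -0.0329933
T(2,2) = (16·(-0.0329933) − (-0.0323436)) / 15 = -0.0330366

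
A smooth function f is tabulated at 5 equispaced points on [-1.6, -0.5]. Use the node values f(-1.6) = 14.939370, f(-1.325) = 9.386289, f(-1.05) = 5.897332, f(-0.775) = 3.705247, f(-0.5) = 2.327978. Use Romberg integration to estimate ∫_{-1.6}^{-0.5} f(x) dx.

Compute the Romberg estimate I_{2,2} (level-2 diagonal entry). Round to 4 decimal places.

I_{0,0} (trapezoid, 1 panel, h=1.1000): 9.497041
I_{1,0} (trapezoid, 2 panels, h=0.5500): 7.992053
I_{2,0} (trapezoid, 4 panels, h=0.2750): 7.596199
I_{1,1} = 7.992053 + (7.992053 − 9.497041)/3 = 7.490390
I_{2,1} = 7.596199 + (7.596199 − 7.992053)/3 = 7.464248
I_{2,2} = 7.464248 + (7.464248 − 7.490390)/15 = 7.462505

7.4625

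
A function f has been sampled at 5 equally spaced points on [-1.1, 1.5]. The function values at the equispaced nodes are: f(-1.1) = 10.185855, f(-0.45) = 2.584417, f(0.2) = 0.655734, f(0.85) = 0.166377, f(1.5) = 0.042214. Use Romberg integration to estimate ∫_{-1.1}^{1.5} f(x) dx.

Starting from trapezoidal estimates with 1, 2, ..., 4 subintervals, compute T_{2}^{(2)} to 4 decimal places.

4.8386

T_{0}^{(0)} (trapezoid, 1 panel, h=2.6000): 13.296490
T_{1}^{(0)} (trapezoid, 2 panels, h=1.3000): 7.500699
T_{2}^{(0)} (trapezoid, 4 panels, h=0.6500): 5.538366
T_{1}^{(1)} = 7.500699 + (7.500699 − 13.296490)/3 = 5.568769
T_{2}^{(1)} = 5.538366 + (5.538366 − 7.500699)/3 = 4.884255
T_{2}^{(2)} = 4.884255 + (4.884255 − 5.568769)/15 = 4.838621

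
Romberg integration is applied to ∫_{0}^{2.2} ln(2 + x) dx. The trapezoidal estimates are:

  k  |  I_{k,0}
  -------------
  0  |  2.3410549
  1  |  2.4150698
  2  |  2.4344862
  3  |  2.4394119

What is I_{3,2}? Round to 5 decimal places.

2.44106

Richardson extrapolation on the trapezoidal column (denominator 4−1=3):
I_{2,1} = 2.4344862 + (2.4344862 − 2.4150698)/3 = 2.4409583
I_{3,1} = (4·2.4394119 − 2.4344862) / 3 = 2.4410538
I_{3,2} = 2.4410538 + (2.4410538 − 2.4409583)/15 = 2.4410602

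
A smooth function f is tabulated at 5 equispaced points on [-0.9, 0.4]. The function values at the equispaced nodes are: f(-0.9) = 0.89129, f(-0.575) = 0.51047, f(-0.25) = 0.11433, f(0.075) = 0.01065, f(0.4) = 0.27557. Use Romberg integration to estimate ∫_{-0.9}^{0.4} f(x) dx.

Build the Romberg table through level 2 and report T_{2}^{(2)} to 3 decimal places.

T_{0}^{(0)} (trapezoid, 1 panel, h=1.3000): 0.75846
T_{1}^{(0)} (trapezoid, 2 panels, h=0.6500): 0.45354
T_{2}^{(0)} (trapezoid, 4 panels, h=0.3250): 0.39614
T_{1}^{(1)} = 0.45354 + (0.45354 − 0.75846)/3 = 0.35190
T_{2}^{(1)} = 0.39614 + (0.39614 − 0.45354)/3 = 0.37701
T_{2}^{(2)} = 0.37701 + (0.37701 − 0.35190)/15 = 0.37868

0.379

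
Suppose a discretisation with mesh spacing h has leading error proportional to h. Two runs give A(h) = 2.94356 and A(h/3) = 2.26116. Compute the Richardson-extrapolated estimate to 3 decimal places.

Extrapolated value = (3·A(h/3) − A(h)) / (3 − 1)
= (3·2.26116 − 2.94356) / 2
= 3.83992 / 2 = 1.91996

1.920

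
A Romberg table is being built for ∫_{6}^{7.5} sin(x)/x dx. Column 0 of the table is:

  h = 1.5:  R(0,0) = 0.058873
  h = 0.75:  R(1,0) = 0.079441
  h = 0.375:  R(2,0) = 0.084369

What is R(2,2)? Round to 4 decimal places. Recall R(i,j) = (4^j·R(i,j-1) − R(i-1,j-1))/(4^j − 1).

R(1,1) = 0.079441 + (0.079441 − 0.058873)/3 = 0.086297
R(2,1) = (4·0.084369 − 0.079441) / 3 = 0.086012
R(2,2) = 0.086012 + (0.086012 − 0.086297)/15 = 0.085993

0.0860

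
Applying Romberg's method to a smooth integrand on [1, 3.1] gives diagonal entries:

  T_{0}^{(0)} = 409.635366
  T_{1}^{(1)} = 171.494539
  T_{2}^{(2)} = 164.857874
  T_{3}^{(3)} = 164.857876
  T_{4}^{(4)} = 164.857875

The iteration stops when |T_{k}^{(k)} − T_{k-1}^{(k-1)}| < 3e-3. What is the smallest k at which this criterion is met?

k = 3

|T_{1}^{(1)} − T_{0}^{(0)}| = 238.140827 ≥ 3e-3
|T_{2}^{(2)} − T_{1}^{(1)}| = 6.636665 ≥ 3e-3
|T_{3}^{(3)} − T_{2}^{(2)}| = 0.000002 < 3e-3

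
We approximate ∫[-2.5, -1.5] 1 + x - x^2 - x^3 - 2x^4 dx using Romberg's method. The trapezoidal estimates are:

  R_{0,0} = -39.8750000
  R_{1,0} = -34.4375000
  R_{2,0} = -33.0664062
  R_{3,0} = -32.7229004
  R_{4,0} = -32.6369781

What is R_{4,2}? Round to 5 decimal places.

-32.60833

Richardson extrapolation on the trapezoidal column (denominator 4−1=3):
R_{3,1} = (4·(-32.7229004) − (-33.0664062)) / 3 = -32.6083985
R_{4,1} = (4·(-32.6369781) − (-32.7229004)) / 3 = -32.6083373
R_{4,2} = -32.6083373 + (-32.6083373 − (-32.6083985))/15 = -32.6083332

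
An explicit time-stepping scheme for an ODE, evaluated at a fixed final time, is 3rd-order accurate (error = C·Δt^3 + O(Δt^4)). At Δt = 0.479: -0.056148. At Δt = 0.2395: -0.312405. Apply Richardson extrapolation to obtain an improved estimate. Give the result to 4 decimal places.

The leading error scales as Δt^3; refining by a factor of 2 reduces it by 2^3 = 8.
Extrapolated value = (8·A(Δt/2) − A(Δt)) / (8 − 1)
= (8·(-0.312405) − (-0.056148)) / 7
= -2.443092 / 7 = -0.349013

-0.3490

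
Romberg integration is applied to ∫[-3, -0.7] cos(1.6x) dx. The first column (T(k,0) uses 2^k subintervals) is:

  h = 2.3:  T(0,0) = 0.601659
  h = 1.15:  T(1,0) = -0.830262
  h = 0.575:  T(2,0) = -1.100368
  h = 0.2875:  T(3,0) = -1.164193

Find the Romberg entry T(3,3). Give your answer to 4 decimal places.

T(1,1) = (4·(-0.830262) − 0.601659) / 3 = -1.307569
T(2,1) = (4·(-1.100368) − (-0.830262)) / 3 = -1.190403
T(3,1) = -1.164193 + (-1.164193 − (-1.100368))/3 = -1.185468
T(2,2) = -1.190403 + (-1.190403 − (-1.307569))/15 = -1.182592
T(3,2) = (16·(-1.185468) − (-1.190403)) / 15 = -1.185139
T(3,3) = -1.185139 + (-1.185139 − (-1.182592))/63 = -1.185179

-1.1852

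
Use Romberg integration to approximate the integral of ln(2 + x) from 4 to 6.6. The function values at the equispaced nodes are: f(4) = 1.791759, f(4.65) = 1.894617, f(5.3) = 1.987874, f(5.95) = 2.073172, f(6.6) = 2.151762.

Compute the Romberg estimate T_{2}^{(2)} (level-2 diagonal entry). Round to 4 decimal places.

T_{0}^{(0)} (trapezoid, 1 panel, h=2.6000): 5.126577
T_{1}^{(0)} (trapezoid, 2 panels, h=1.3000): 5.147525
T_{2}^{(0)} (trapezoid, 4 panels, h=0.6500): 5.152825
T_{1}^{(1)} = 5.147525 + (5.147525 − 5.126577)/3 = 5.154508
T_{2}^{(1)} = 5.152825 + (5.152825 − 5.147525)/3 = 5.154592
T_{2}^{(2)} = 5.154592 + (5.154592 − 5.154508)/15 = 5.154598

5.1546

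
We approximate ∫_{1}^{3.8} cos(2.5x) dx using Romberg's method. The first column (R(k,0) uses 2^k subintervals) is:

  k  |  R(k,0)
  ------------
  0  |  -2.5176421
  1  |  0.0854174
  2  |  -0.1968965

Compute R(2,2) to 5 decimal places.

Richardson extrapolation on the trapezoidal column (denominator 4−1=3):
R(1,1) = (4·0.0854174 − (-2.5176421)) / 3 = 0.9531039
R(2,1) = -0.1968965 + (-0.1968965 − 0.0854174)/3 = -0.2910011
R(2,2) = -0.2910011 + (-0.2910011 − 0.9531039)/15 = -0.3739414

-0.37394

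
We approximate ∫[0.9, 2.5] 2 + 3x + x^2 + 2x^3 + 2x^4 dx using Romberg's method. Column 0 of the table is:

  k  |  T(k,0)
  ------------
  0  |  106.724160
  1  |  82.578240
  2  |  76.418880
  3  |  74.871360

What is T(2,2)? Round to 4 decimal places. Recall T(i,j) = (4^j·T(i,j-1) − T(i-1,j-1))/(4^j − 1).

74.3548

Richardson extrapolation on the trapezoidal column (denominator 4−1=3):
T(1,1) = 82.578240 + (82.578240 − 106.724160)/3 = 74.529600
T(2,1) = (4·76.418880 − 82.578240) / 3 = 74.365760
T(2,2) = (16·74.365760 − 74.529600) / 15 = 74.354837
(Column j=1 coincides with Simpson's rule on the same nodes.)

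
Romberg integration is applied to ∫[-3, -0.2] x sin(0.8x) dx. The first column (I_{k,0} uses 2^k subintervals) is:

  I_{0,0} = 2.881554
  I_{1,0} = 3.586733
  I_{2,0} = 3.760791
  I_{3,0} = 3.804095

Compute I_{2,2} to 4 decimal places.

3.8186

Richardson extrapolation on the trapezoidal column (denominator 4−1=3):
I_{1,1} = (4·3.586733 − 2.881554) / 3 = 3.821793
I_{2,1} = (4·3.760791 − 3.586733) / 3 = 3.818810
I_{2,2} = 3.818810 + (3.818810 − 3.821793)/15 = 3.818611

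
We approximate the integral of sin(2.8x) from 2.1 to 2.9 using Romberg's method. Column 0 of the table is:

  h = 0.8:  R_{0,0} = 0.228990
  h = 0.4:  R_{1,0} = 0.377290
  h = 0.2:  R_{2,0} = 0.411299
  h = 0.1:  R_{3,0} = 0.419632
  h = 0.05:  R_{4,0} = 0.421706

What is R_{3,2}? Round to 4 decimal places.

0.4224

Richardson extrapolation on the trapezoidal column (denominator 4−1=3):
R_{2,1} = (4·0.411299 − 0.377290) / 3 = 0.422635
R_{3,1} = (4·0.419632 − 0.411299) / 3 = 0.422410
R_{3,2} = (16·0.422410 − 0.422635) / 15 = 0.422395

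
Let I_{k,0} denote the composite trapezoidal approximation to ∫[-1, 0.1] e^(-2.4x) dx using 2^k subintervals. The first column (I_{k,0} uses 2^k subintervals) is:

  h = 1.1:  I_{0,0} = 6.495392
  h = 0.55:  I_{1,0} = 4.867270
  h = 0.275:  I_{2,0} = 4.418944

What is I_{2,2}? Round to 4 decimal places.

Richardson extrapolation on the trapezoidal column (denominator 4−1=3):
I_{1,1} = (4·4.867270 − 6.495392) / 3 = 4.324563
I_{2,1} = 4.418944 + (4.418944 − 4.867270)/3 = 4.269502
I_{2,2} = 4.269502 + (4.269502 − 4.324563)/15 = 4.265831
(Column j=1 coincides with Simpson's rule on the same nodes.)

4.2658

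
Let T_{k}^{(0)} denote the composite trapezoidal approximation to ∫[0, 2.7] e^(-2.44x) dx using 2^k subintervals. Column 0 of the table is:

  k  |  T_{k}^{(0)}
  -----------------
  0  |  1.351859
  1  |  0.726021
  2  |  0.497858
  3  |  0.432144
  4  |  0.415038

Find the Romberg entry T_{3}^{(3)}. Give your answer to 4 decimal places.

T_{1}^{(1)} = 0.726021 + (0.726021 − 1.351859)/3 = 0.517408
T_{2}^{(1)} = (4·0.497858 − 0.726021) / 3 = 0.421804
T_{3}^{(1)} = 0.432144 + (0.432144 − 0.497858)/3 = 0.410239
T_{2}^{(2)} = (16·0.421804 − 0.517408) / 15 = 0.415430
T_{3}^{(2)} = 0.410239 + (0.410239 − 0.421804)/15 = 0.409468
T_{3}^{(3)} = 0.409468 + (0.409468 − 0.415430)/63 = 0.409373

0.4094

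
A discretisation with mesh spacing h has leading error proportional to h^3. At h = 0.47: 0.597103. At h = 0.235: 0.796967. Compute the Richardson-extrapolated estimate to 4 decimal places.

0.8255

The leading error scales as h^3; refining by a factor of 2 reduces it by 2^3 = 8.
Extrapolated value = (8·A(h/2) − A(h)) / (8 − 1)
= (8·0.796967 − 0.597103) / 7
= 5.778633 / 7 = 0.825519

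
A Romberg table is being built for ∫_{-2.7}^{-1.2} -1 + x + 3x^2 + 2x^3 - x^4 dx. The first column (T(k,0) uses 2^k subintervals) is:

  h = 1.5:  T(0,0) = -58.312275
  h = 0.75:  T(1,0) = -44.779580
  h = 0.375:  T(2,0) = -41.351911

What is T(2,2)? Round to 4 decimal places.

Richardson extrapolation on the trapezoidal column (denominator 4−1=3):
T(1,1) = (4·(-44.779580) − (-58.312275)) / 3 = -40.268682
T(2,1) = -41.351911 + (-41.351911 − (-44.779580))/3 = -40.209355
T(2,2) = (16·(-40.209355) − (-40.268682)) / 15 = -40.205400

-40.2054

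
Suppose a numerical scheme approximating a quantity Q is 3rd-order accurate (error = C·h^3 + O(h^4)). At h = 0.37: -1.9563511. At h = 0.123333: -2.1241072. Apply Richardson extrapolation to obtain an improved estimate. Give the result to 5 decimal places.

Extrapolated value = (27·A(h/3) − A(h)) / (27 − 1)
= (27·(-2.1241072) − (-1.9563511)) / 26
= -55.3945433 / 26 = -2.1305594

-2.13056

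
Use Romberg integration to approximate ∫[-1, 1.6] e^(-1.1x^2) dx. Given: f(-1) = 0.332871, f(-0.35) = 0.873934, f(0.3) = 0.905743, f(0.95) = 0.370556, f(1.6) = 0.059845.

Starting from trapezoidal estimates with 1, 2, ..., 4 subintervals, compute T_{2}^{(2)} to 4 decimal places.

1.5439

T_{0}^{(0)} (trapezoid, 1 panel, h=2.6000): 0.510531
T_{1}^{(0)} (trapezoid, 2 panels, h=1.3000): 1.432731
T_{2}^{(0)} (trapezoid, 4 panels, h=0.6500): 1.525284
T_{1}^{(1)} = 1.432731 + (1.432731 − 0.510531)/3 = 1.740131
T_{2}^{(1)} = 1.525284 + (1.525284 − 1.432731)/3 = 1.556135
T_{2}^{(2)} = 1.556135 + (1.556135 − 1.740131)/15 = 1.543869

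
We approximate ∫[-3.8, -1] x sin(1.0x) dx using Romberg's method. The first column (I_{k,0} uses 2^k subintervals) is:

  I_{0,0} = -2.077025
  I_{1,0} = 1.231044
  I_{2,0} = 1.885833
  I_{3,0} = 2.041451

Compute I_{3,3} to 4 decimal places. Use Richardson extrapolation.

2.0927

Richardson extrapolation on the trapezoidal column (denominator 4−1=3):
I_{1,1} = 1.231044 + (1.231044 − (-2.077025))/3 = 2.333734
I_{2,1} = (4·1.885833 − 1.231044) / 3 = 2.104096
I_{3,1} = (4·2.041451 − 1.885833) / 3 = 2.093324
I_{2,2} = (16·2.104096 − 2.333734) / 15 = 2.088787
I_{3,2} = (16·2.093324 − 2.104096) / 15 = 2.092606
I_{3,3} = 2.092606 + (2.092606 − 2.088787)/63 = 2.092667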